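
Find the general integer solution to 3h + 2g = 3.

Step 1: Compute gcd(3, 2) = 1.
Since 1 divides 3, solutions exist.

Step 2: Find a particular solution using extended Euclidean algorithm.
We get h₀ = 3, g₀ = -3.
Check: 3*3 + 2*-3 = 3 = 3 ✓

Step 3: Write the general solution.
h = 3 + (2/1)t = 3 + 2t
g = -3 - (3/1)t = -3 - 3t
for any integer t.

h = 3 + 2t, g = -3 - 3t for integer t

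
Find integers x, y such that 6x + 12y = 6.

Step 1: Check solvability.
gcd(6, 12) = 6
Since 6 divides 6, solutions exist.

Step 2: Apply extended Euclidean algorithm to find gcd.
We find integers such that 6*x0 + 12*y0 = 6

Step 3: Scale the particular solution.
Multiply by 6/6 = 1:
x = 1, y = 0

Step 4: Verify.
6*(1) + 12*(0) = 6 = 6 ✓

x = 1, y = 0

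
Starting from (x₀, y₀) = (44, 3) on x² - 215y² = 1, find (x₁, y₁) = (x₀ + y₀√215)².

Solutions to x² - Dy² = 1 are generated by powers of (x₀ + y₀√D).
The next solution satisfies x₁ + y₁√215 = (x₀ + y₀√215)², giving:
x₁ = x₀² + 215y₀² = 44² + 215·3² = 1936 + 1935 = 3871
y₁ = 2x₀y₀ = 2·44·3 = 264

Verify: 3871² - 215·264² = 14984641 - 14984640 = 1 ✓

x = 3871, y = 264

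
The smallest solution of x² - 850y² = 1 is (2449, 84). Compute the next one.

Solutions to x² - Dy² = 1 are generated by powers of (x₀ + y₀√D).
The next solution satisfies x₁ + y₁√850 = (x₀ + y₀√850)², giving:
x₁ = x₀² + 850y₀² = 2449² + 850·84² = 5997601 + 5997600 = 11995201
y₁ = 2x₀y₀ = 2·2449·84 = 411432

Verify: 11995201² - 850·411432² = 143884847030401 - 143884847030400 = 1 ✓

x = 11995201, y = 411432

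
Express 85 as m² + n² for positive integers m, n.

We need to find integers m, n > 0 such that m² + n² = 85.
Trying m = 2: n² = 85 - 2² = 85 - 4 = 81
n = 9
Check: 2² + 9² = 4 + 81 = 85 ✓

85 = 2² + 9²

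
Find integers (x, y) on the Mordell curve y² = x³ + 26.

Try small integer x values and check whether x³ + 26 is a perfect square.
x = -1: x³ + 26 = -1³ + 26 = -1 + 26 = 25
Is 25 a perfect square? 5² = 25 ✓
So (x, y) = (-1, 5) is a solution.

x = -1, y = 5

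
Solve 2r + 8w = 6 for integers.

Step 1: Check solvability.
gcd(2, 8) = 2
Since 2 divides 6, solutions exist.

Step 2: Apply extended Euclidean algorithm to find gcd.
We find integers such that 2*x0 + 8*y0 = 2

Step 3: Scale the particular solution.
Multiply by 6/2 = 3:
r = 3, w = 0

Step 4: Verify.
2*(3) + 8*(0) = 6 = 6 ✓

r = 3, w = 0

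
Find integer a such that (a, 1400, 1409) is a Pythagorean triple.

a² = c² - b² = 1409² - 1400² = 1985281 - 1960000 = 25281
a = sqrt(25281) = 159

159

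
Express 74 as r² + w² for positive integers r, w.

We need to find integers r, w > 0 such that r² + w² = 74.
Trying r = 5: w² = 74 - 5² = 74 - 25 = 49
w = 7
Check: 5² + 7² = 25 + 49 = 74 ✓

74 = 5² + 7²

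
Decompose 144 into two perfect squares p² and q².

No pair of positive integers p, q satisfies p² + q² = 144.

No solution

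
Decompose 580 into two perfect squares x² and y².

We need to find integers x, y > 0 such that x² + y² = 580.
Trying x = 2: y² = 580 - 2² = 580 - 4 = 576
y = 24
Check: 2² + 24² = 4 + 576 = 580 ✓

580 = 2² + 24²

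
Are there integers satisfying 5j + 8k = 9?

Step 1: Compute gcd(5, 8).
gcd(5, 8) = 1

Step 2: Check divisibility.
Does 1 divide 9? 9 = 1 x 9, so yes.

By the theorem on linear Diophantine equations, 5j + 8k = 9 has integer solutions if and only if gcd(5, 8) divides 9. Since 1 | 9, solutions exist.

Yes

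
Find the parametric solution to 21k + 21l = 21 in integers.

Step 1: Compute gcd(21, 21) = 21.
Since 21 divides 21, solutions exist.

Step 2: Find a particular solution using extended Euclidean algorithm.
We get k₀ = 0, l₀ = 1.
Check: 21*0 + 21*1 = 21 = 21 ✓

Step 3: Write the general solution.
k = 0 + (21/21)t = 0 + 1t
l = 1 - (21/21)t = 1 - 1t
for any integer t.

k = 0 + 1t, l = 1 - 1t for integer t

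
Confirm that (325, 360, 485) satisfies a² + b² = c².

Compute a² + b² = 325² + 360² = 105625 + 129600 = 235225
Compute c² = 485² = 235225
Since 235225 = 235225, confirmed.

Yes, it is a Pythagorean triple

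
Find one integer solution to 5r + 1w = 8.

Step 1: Check solvability.
gcd(5, 1) = 1
Since 1 divides 8, solutions exist.

Step 2: Apply extended Euclidean algorithm to find gcd.
We find integers such that 5*x0 + 1*y0 = 1

Step 3: Scale the particular solution.
Multiply by 8/1 = 8:
r = 0, w = 8

Step 4: Verify.
5*(0) + 1*(8) = 8 = 8 ✓

r = 0, w = 8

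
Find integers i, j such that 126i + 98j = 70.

Step 1: Check solvability.
gcd(126, 98) = 14
Since 14 divides 70, solutions exist.

Step 2: Apply extended Euclidean algorithm to find gcd.
We find integers such that 126*x0 + 98*y0 = 14

Step 3: Scale the particular solution.
Multiply by 70/14 = 5:
i = -15, j = 20

Step 4: Verify.
126*(-15) + 98*(20) = 70 = 70 ✓

i = -15, j = 20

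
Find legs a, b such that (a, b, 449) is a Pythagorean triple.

We need a² + b² = 449² = 201601.
Trying: 351² + 280² = 123201 + 78400 = 201601 ✓

(351, 280, 449)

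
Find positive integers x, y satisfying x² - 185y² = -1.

We need x² = 185y² - 1. Try successive y:
y = 1: x² = 185·1² - 1 = 184, not a perfect square
y = 2: x² = 185·2² - 1 = 739, not a perfect square
y = 3: x² = 185·3² - 1 = 1664, not a perfect square
...
y = 5: x² = 185·5² - 1 = 4624 = 68² ✓
Check: 68² - 185·5² = 4624 - 4625 = -1 ✓

x = 68, y = 5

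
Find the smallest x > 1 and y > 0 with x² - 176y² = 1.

We seek the smallest positive integers (x, y) with x² - 176y² = 1, i.e., x² = 176y² + 1.
Try successive y values:
y = 1: x² = 176·1² + 1 = 177, not a perfect square
y = 2: x² = 176·2² + 1 = 705, not a perfect square
y = 3: x² = 176·3² + 1 = 1585, not a perfect square
... continuing the search (or via continued fractions) ...
y = 15: x² = 176·15² + 1 = 39601, x = 199 ✓

Verify: 199² - 176·15² = 39601 - 39600 = 1 ✓

x = 199, y = 15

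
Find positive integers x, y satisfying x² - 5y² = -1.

We need x² = 5y² - 1. Try successive y:
y = 1: x² = 5·1² - 1 = 4 = 2² ✓
Check: 2² - 5·1² = 4 - 5 = -1 ✓

x = 2, y = 1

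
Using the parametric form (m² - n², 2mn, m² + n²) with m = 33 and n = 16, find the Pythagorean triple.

a = m² - n² = 1089 - 256 = 833
b = 2mn = 2·33·16 = 1056
c = m² + n² = 1089 + 256 = 1345
Verify: 833² + 1056² = 693889 + 1115136 = 1809025 = 1345² ✓

(833, 1056, 1345)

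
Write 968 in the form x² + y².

We need to find integers x, y > 0 such that x² + y² = 968.
Trying x = 22: y² = 968 - 22² = 968 - 484 = 484
y = 22
Check: 22² + 22² = 484 + 484 = 968 ✓

968 = 22² + 22²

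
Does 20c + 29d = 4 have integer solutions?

Step 1: Compute gcd(20, 29).
gcd(20, 29) = 1

Step 2: Check divisibility.
Does 1 divide 4? 4 = 1 x 4, so yes.

By the theorem on linear Diophantine equations, 20c + 29d = 4 has integer solutions if and only if gcd(20, 29) divides 4. Since 1 | 4, solutions exist.

Yes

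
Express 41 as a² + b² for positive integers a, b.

We need to find integers a, b > 0 such that a² + b² = 41.
Trying a = 4: b² = 41 - 4² = 41 - 16 = 25
b = 5
Check: 4² + 5² = 16 + 25 = 41 ✓

41 = 4² + 5²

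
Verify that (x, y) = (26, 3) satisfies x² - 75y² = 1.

Compute x² = 26² = 676
Compute 75y² = 75·3² = 75·9 = 675
x² - 75y² = 676 - 675 = 1
Since this equals 1, (26, 3) is a solution.

Yes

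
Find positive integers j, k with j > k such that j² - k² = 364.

Factor: j² - k² = (j+k)(j-k) = 364.
We need two factors of 364 with the same parity.
Use j+k = 182 and j-k = 2 (product 182·2 = 364).
Adding: 2j = 184, so j = 92.
Subtracting: 2k = 180, so k = 90.
Check: 92² - 90² = 8464 - 8100 = 364 ✓

j = 92, k = 90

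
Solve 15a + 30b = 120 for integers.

Step 1: Check solvability.
gcd(15, 30) = 15
Since 15 divides 120, solutions exist.

Step 2: Apply extended Euclidean algorithm to find gcd.
We find integers such that 15*x0 + 30*y0 = 15

Step 3: Scale the particular solution.
Multiply by 120/15 = 8:
a = 8, b = 0

Step 4: Verify.
15*(8) + 30*(0) = 120 = 120 ✓

a = 8, b = 0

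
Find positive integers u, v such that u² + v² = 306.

Search for u with 306 - u² a perfect square.
u = 9: 306 - 9² = 306 - 81 = 225 = 15² ✓
So u = 9, v = 15.

u = 9, v = 15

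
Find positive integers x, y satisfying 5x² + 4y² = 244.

Try small values of x and check whether (244 - 5x²)/4 is a perfect square.
x = 6: 5·6² = 180, so 4y² = 244 - 180 = 64, giving y² = 16, y = 4.
Check: 5·6² + 4·4² = 180 + 64 = 244 ✓

x = 6, y = 4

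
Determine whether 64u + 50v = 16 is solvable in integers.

Step 1: Compute gcd(64, 50).
gcd(64, 50) = 2

Step 2: Check divisibility.
Does 2 divide 16? 16 = 2 x 8, so yes.

By the theorem on linear Diophantine equations, 64u + 50v = 16 has integer solutions if and only if gcd(64, 50) divides 16. Since 2 | 16, solutions exist.

Yes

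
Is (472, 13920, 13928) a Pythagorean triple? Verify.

Compute a² + b² = 472² + 13920² = 222784 + 193766400 = 193989184
Compute c² = 13928² = 193989184
Since 193989184 = 193989184, confirmed.

Yes, it is a Pythagorean triple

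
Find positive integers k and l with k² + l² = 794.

We need to find integers k, l > 0 such that k² + l² = 794.
Trying k = 13: l² = 794 - 13² = 794 - 169 = 625
l = 25
Check: 13² + 25² = 169 + 625 = 794 ✓

794 = 13² + 25²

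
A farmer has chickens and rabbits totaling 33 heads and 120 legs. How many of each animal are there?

Let c = chickens, r = rabbits.
Heads: c + r = 33
Legs: 2c + 4r = 120
From the first equation, c = 33 - r. Substitute:
2(33 - r) + 4r = 120
66 + 2r = 120
r = (120 - 66)/2 = 27
c = 33 - 27 = 6

Chickens: 6, Rabbits: 27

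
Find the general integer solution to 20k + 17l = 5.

Step 1: Compute gcd(20, 17) = 1.
Since 1 divides 5, solutions exist.

Step 2: Find a particular solution using extended Euclidean algorithm.
We get k₀ = 30, l₀ = -35.
Check: 20*30 + 17*-35 = 5 = 5 ✓

Step 3: Write the general solution.
k = 30 + (17/1)t = 30 + 17t
l = -35 - (20/1)t = -35 - 20t
for any integer t.

k = 30 + 17t, l = -35 - 20t for integer t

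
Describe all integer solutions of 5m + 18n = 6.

Step 1: Compute gcd(5, 18) = 1.
Since 1 divides 6, solutions exist.

Step 2: Find a particular solution using extended Euclidean algorithm.
We get m₀ = -42, n₀ = 12.
Check: 5*-42 + 18*12 = 6 = 6 ✓

Step 3: Write the general solution.
m = -42 + (18/1)t = -42 + 18t
n = 12 - (5/1)t = 12 - 5t
for any integer t.

m = -42 + 18t, n = 12 - 5t for integer t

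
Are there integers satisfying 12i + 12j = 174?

Step 1: Compute gcd(12, 12).
gcd(12, 12) = 12

Step 2: Check divisibility.
Does 12 divide 174? 174 = 12 x 14 + 6, so no.

By the theorem on linear Diophantine equations, 12i + 12j = 174 has integer solutions if and only if gcd(12, 12) divides 174. Since 12 does not divide 174, no solutions exist.

No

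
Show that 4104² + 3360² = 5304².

Compute a² + b² = 4104² + 3360² = 16842816 + 11289600 = 28132416
Compute c² = 5304² = 28132416
Since 28132416 = 28132416, confirmed.

Yes, it is a Pythagorean triple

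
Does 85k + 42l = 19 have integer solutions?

Step 1: Compute gcd(85, 42).
gcd(85, 42) = 1

Step 2: Check divisibility.
Does 1 divide 19? 19 = 1 x 19, so yes.

By the theorem on linear Diophantine equations, 85k + 42l = 19 has integer solutions if and only if gcd(85, 42) divides 19. Since 1 | 19, solutions exist.

Yes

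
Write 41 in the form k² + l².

We need to find integers k, l > 0 such that k² + l² = 41.
Trying k = 4: l² = 41 - 4² = 41 - 16 = 25
l = 5
Check: 4² + 5² = 16 + 25 = 41 ✓

41 = 4² + 5²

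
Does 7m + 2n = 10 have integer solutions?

Step 1: Compute gcd(7, 2).
gcd(7, 2) = 1

Step 2: Check divisibility.
Does 1 divide 10? 10 = 1 x 10, so yes.

By the theorem on linear Diophantine equations, 7m + 2n = 10 has integer solutions if and only if gcd(7, 2) divides 10. Since 1 | 10, solutions exist.

Yes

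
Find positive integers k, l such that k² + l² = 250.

Search for k with 250 - k² a perfect square.
k = 5: 250 - 5² = 250 - 25 = 225 = 15² ✓
So k = 5, l = 15.

k = 5, l = 15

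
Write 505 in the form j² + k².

We need to find integers j, k > 0 such that j² + k² = 505.
Trying j = 8: k² = 505 - 8² = 505 - 64 = 441
k = 21
Check: 8² + 21² = 64 + 441 = 505 ✓

505 = 8² + 21²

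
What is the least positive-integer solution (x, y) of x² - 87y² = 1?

We seek the smallest positive integers (x, y) with x² - 87y² = 1, i.e., x² = 87y² + 1.
Try successive y values:
y = 1: x² = 87·1² + 1 = 88, not a perfect square
y = 2: x² = 87·2² + 1 = 349, not a perfect square
y = 3: x² = 87·3² + 1 = 784, x = 28 ✓

Verify: 28² - 87·3² = 784 - 783 = 1 ✓

x = 28, y = 3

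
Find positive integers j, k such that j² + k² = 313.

Search for j with 313 - j² a perfect square.
j = 12: 313 - 12² = 313 - 144 = 169 = 13² ✓
So j = 12, k = 13.

j = 12, k = 13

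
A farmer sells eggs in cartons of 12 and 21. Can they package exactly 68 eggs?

We need non-negative a, b with 12a + 21b = 68.
gcd(12, 21) = 3, and 3 does not divide 68.
No integer solutions exist.

No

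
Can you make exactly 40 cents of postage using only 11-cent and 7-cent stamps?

We need non-negative x, y with 11x + 7y = 40.
gcd(11, 7) = 1 divides 40, so integer solutions exist.
Search for a non-negative one: x = 3 gives 7y = 40 - 33 = 7, so y = 1.
Check: 11·3 + 7·1 = 40 ✓

Yes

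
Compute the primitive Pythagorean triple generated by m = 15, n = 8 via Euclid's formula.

a = m² - n² = 15² - 8² = 225 - 64 = 161
b = 2mn = 2·15·8 = 240
c = m² + n² = 225 + 64 = 289
Verify: 161² + 240² = 25921 + 57600 = 83521 = 289² ✓

(161, 240, 289)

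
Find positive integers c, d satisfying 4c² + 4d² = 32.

Try small values of c and check whether (32 - 4c²)/4 is a perfect square.
c = 2: 4·2² = 16, so 4d² = 32 - 16 = 16, giving d² = 4, d = 2.
Check: 4·2² + 4·2² = 16 + 16 = 32 ✓

c = 2, d = 2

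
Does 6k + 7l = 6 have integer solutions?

Step 1: Compute gcd(6, 7).
gcd(6, 7) = 1

Step 2: Check divisibility.
Does 1 divide 6? 6 = 1 x 6, so yes.

By the theorem on linear Diophantine equations, 6k + 7l = 6 has integer solutions if and only if gcd(6, 7) divides 6. Since 1 | 6, solutions exist.

Yes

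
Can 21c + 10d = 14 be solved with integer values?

Step 1: Compute gcd(21, 10).
gcd(21, 10) = 1

Step 2: Check divisibility.
Does 1 divide 14? 14 = 1 x 14, so yes.

By the theorem on linear Diophantine equations, 21c + 10d = 14 has integer solutions if and only if gcd(21, 10) divides 14. Since 1 | 14, solutions exist.

Yes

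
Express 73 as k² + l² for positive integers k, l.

We need to find integers k, l > 0 such that k² + l² = 73.
Trying k = 3: l² = 73 - 3² = 73 - 9 = 64
l = 8
Check: 3² + 8² = 9 + 64 = 73 ✓

73 = 3² + 8²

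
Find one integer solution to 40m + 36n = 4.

Step 1: Check solvability.
gcd(40, 36) = 4
Since 4 divides 4, solutions exist.

Step 2: Apply extended Euclidean algorithm to find gcd.
We find integers such that 40*x0 + 36*y0 = 4

Step 3: Scale the particular solution.
Multiply by 4/4 = 1:
m = 1, n = -1

Step 4: Verify.
40*(1) + 36*(-1) = 4 = 4 ✓

m = 1, n = -1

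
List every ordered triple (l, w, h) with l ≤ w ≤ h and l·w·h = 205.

Iterate l from 1 to ⌊205^(1/3)⌋. For each l dividing 205, iterate w ≥ l with w dividing 205/l, and set h = 205/(l·w).
Triples found (2): (1×1×205), (1×5×41)

(1×1×205), (1×5×41)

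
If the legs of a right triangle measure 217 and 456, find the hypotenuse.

c² = a² + b² = 217² + 456² = 47089 + 207936 = 255025
c = 505

505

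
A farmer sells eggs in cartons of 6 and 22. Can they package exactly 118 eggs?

We need non-negative a, b with 6a + 22b = 118.
gcd(6, 22) = 2 divides 118.
Try a = 5: 22b = 118 - 30 = 88, so b = 4.
One way: 5 cartons of 6 and 4 cartons of 22.

Yes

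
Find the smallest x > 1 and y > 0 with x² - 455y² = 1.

We seek the smallest positive integers (x, y) with x² - 455y² = 1, i.e., x² = 455y² + 1.
Try successive y values:
y = 1: x² = 455·1² + 1 = 456, not a perfect square
y = 2: x² = 455·2² + 1 = 1821, not a perfect square
y = 3: x² = 455·3² + 1 = 4096, x = 64 ✓

Verify: 64² - 455·3² = 4096 - 4095 = 1 ✓

x = 64, y = 3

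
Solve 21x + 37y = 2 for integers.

Step 1: Check solvability.
gcd(21, 37) = 1
Since 1 divides 2, solutions exist.

Step 2: Apply extended Euclidean algorithm to find gcd.
We find integers such that 21*x0 + 37*y0 = 1

Step 3: Scale the particular solution.
Multiply by 2/1 = 2:
x = -14, y = 8

Step 4: Verify.
21*(-14) + 37*(8) = 2 = 2 ✓

x = -14, y = 8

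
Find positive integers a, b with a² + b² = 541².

We need a² + b² = 541² = 292681.
Trying: 341² + 420² = 116281 + 176400 = 292681 ✓

(341, 420, 541)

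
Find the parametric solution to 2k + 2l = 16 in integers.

Step 1: Compute gcd(2, 2) = 2.
Since 2 divides 16, solutions exist.

Step 2: Find a particular solution using extended Euclidean algorithm.
We get k₀ = 0, l₀ = 8.
Check: 2*0 + 2*8 = 16 = 16 ✓

Step 3: Write the general solution.
k = 0 + (2/2)t = 0 + 1t
l = 8 - (2/2)t = 8 - 1t
for any integer t.

k = 0 + 1t, l = 8 - 1t for integer t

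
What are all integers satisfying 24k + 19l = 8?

Step 1: Compute gcd(24, 19) = 1.
Since 1 divides 8, solutions exist.

Step 2: Find a particular solution using extended Euclidean algorithm.
We get k₀ = 32, l₀ = -40.
Check: 24*32 + 19*-40 = 8 = 8 ✓

Step 3: Write the general solution.
k = 32 + (19/1)t = 32 + 19t
l = -40 - (24/1)t = -40 - 24t
for any integer t.

k = 32 + 19t, l = -40 - 24t for integer t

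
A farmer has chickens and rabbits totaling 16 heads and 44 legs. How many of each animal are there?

Let c = chickens, r = rabbits.
Heads: c + r = 16
Legs: 2c + 4r = 44
From the first equation, c = 16 - r. Substitute:
2(16 - r) + 4r = 44
32 + 2r = 44
r = (44 - 32)/2 = 6
c = 16 - 6 = 10

Chickens: 10, Rabbits: 6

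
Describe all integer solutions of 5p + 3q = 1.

Step 1: Compute gcd(5, 3) = 1.
Since 1 divides 1, solutions exist.

Step 2: Find a particular solution using extended Euclidean algorithm.
We get p₀ = -1, q₀ = 2.
Check: 5*-1 + 3*2 = 1 = 1 ✓

Step 3: Write the general solution.
p = -1 + (3/1)t = -1 + 3t
q = 2 - (5/1)t = 2 - 5t
for any integer t.

p = -1 + 3t, q = 2 - 5t for integer t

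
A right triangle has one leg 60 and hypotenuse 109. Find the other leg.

a² = c² - b² = 11881 - 3600 = 8281
a = 91

91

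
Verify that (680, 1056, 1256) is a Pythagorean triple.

Compute a² + b² = 680² + 1056² = 462400 + 1115136 = 1577536
Compute c² = 1256² = 1577536
Since 1577536 = 1577536, confirmed.

Yes, it is a Pythagorean triple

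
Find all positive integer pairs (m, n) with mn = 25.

The positive divisors of 25 are: 1, 5, 25.
Each divisor d gives the pair (d, 25/d):
(1, 25), (5, 5), (25, 1)

(1, 25), (5, 5), (25, 1)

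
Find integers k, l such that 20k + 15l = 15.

Step 1: Check solvability.
gcd(20, 15) = 5
Since 5 divides 15, solutions exist.

Step 2: Apply extended Euclidean algorithm to find gcd.
We find integers such that 20*x0 + 15*y0 = 5

Step 3: Scale the particular solution.
Multiply by 15/5 = 3:
k = 3, l = -3

Step 4: Verify.
20*(3) + 15*(-3) = 15 = 15 ✓

k = 3, l = -3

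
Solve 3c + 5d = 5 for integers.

Step 1: Check solvability.
gcd(3, 5) = 1
Since 1 divides 5, solutions exist.

Step 2: Apply extended Euclidean algorithm to find gcd.
We find integers such that 3*x0 + 5*y0 = 1

Step 3: Scale the particular solution.
Multiply by 5/1 = 5:
c = 10, d = -5

Step 4: Verify.
3*(10) + 5*(-5) = 5 = 5 ✓

c = 10, d = -5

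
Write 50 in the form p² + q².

We need to find integers p, q > 0 such that p² + q² = 50.
Trying p = 1: q² = 50 - 1² = 50 - 1 = 49
q = 7
Check: 1² + 7² = 1 + 49 = 50 ✓

50 = 1² + 7²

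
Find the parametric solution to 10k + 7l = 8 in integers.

Step 1: Compute gcd(10, 7) = 1.
Since 1 divides 8, solutions exist.

Step 2: Find a particular solution using extended Euclidean algorithm.
We get k₀ = -16, l₀ = 24.
Check: 10*-16 + 7*24 = 8 = 8 ✓

Step 3: Write the general solution.
k = -16 + (7/1)t = -16 + 7t
l = 24 - (10/1)t = 24 - 10t
for any integer t.

k = -16 + 7t, l = 24 - 10t for integer t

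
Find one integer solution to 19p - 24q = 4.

Step 1: Check solvability.
gcd(19, 24) = 1
Since 1 divides 4, solutions exist.

Step 2: Apply extended Euclidean algorithm to find gcd.
We find integers such that 19*x0 + 24*y0 = 1

Step 3: Scale the particular solution.
Multiply by 4/1 = 4:
p = -20, q = -16

Step 4: Verify.
19*(-20) - 24*(-16) = 4 = 4 ✓

p = -20, q = -16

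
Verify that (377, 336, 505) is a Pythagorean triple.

Compute a² + b² = 377² + 336² = 142129 + 112896 = 255025
Compute c² = 505² = 255025
Since 255025 = 255025, confirmed.

Yes, it is a Pythagorean triple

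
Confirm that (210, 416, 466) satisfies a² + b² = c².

Compute a² + b² = 210² + 416² = 44100 + 173056 = 217156
Compute c² = 466² = 217156
Since 217156 = 217156, confirmed.

Yes, it is a Pythagorean triple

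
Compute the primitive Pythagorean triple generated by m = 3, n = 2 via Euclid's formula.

a = m² - n² = 3² - 2² = 9 - 4 = 5
b = 2mn = 2·3·2 = 12
c = m² + n² = 9 + 4 = 13
Verify: 5² + 12² = 25 + 144 = 169 = 13² ✓

(5, 12, 13)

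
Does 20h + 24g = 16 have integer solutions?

Step 1: Compute gcd(20, 24).
gcd(20, 24) = 4

Step 2: Check divisibility.
Does 4 divide 16? 16 = 4 x 4, so yes.

By the theorem on linear Diophantine equations, 20h + 24g = 16 has integer solutions if and only if gcd(20, 24) divides 16. Since 4 | 16, solutions exist.

Yes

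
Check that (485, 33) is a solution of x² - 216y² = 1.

Compute x² = 485² = 235225
Compute 216y² = 216·33² = 216·1089 = 235224
x² - 216y² = 235225 - 235224 = 1
Since this equals 1, (485, 33) is a solution.

Yes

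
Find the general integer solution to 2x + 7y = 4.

Step 1: Compute gcd(2, 7) = 1.
Since 1 divides 4, solutions exist.

Step 2: Find a particular solution using extended Euclidean algorithm.
We get x₀ = -12, y₀ = 4.
Check: 2*-12 + 7*4 = 4 = 4 ✓

Step 3: Write the general solution.
x = -12 + (7/1)t = -12 + 7t
y = 4 - (2/1)t = 4 - 2t
for any integer t.

x = -12 + 7t, y = 4 - 2t for integer t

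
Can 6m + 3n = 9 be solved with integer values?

Step 1: Compute gcd(6, 3).
gcd(6, 3) = 3

Step 2: Check divisibility.
Does 3 divide 9? 9 = 3 x 3, so yes.

By the theorem on linear Diophantine equations, 6m + 3n = 9 has integer solutions if and only if gcd(6, 3) divides 9. Since 3 | 9, solutions exist.

Yes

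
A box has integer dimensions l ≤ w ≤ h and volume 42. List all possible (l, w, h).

Iterate l from 1 to ⌊42^(1/3)⌋. For each l dividing 42, iterate w ≥ l with w dividing 42/l, and set h = 42/(l·w).
Triples found (5): (1×1×42), (1×2×21), (1×3×14), (1×6×7), (2×3×7)

(1×1×42), (1×2×21), (1×3×14), (1×6×7), (2×3×7)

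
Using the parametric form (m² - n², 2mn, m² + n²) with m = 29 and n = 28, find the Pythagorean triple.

a = m² - n² = 29² - 28² = 841 - 784 = 57
b = 2mn = 2·29·28 = 1624
c = m² + n² = 841 + 784 = 1625
Verify: 57² + 1624² = 3249 + 2637376 = 2640625 = 1625² ✓

(57, 1624, 1625)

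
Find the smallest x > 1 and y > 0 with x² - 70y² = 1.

We seek the smallest positive integers (x, y) with x² - 70y² = 1, i.e., x² = 70y² + 1.
Try successive y values:
y = 1: x² = 70·1² + 1 = 71, not a perfect square
y = 2: x² = 70·2² + 1 = 281, not a perfect square
y = 3: x² = 70·3² + 1 = 631, not a perfect square
... continuing the search (or via continued fractions) ...
y = 30: x² = 70·30² + 1 = 63001, x = 251 ✓

Verify: 251² - 70·30² = 63001 - 63000 = 1 ✓

x = 251, y = 30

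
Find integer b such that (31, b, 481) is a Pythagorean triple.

b² = c² - a² = 481² - 31² = 231361 - 961 = 230400
b = sqrt(230400) = 480

480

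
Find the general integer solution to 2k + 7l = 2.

Step 1: Compute gcd(2, 7) = 1.
Since 1 divides 2, solutions exist.

Step 2: Find a particular solution using extended Euclidean algorithm.
We get k₀ = -6, l₀ = 2.
Check: 2*-6 + 7*2 = 2 = 2 ✓

Step 3: Write the general solution.
k = -6 + (7/1)t = -6 + 7t
l = 2 - (2/1)t = 2 - 2t
for any integer t.

k = -6 + 7t, l = 2 - 2t for integer t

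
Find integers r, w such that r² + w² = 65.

We need to find integers r, w > 0 such that r² + w² = 65.
Trying r = 1: w² = 65 - 1² = 65 - 1 = 64
w = 8
Check: 1² + 8² = 1 + 64 = 65 ✓

65 = 1² + 8²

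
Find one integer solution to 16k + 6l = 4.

Step 1: Check solvability.
gcd(16, 6) = 2
Since 2 divides 4, solutions exist.

Step 2: Apply extended Euclidean algorithm to find gcd.
We find integers such that 16*x0 + 6*y0 = 2

Step 3: Scale the particular solution.
Multiply by 4/2 = 2:
k = -2, l = 6

Step 4: Verify.
16*(-2) + 6*(6) = 4 = 4 ✓

k = -2, l = 6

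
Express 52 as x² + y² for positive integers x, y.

We need to find integers x, y > 0 such that x² + y² = 52.
Trying x = 4: y² = 52 - 4² = 52 - 16 = 36
y = 6
Check: 4² + 6² = 16 + 36 = 52 ✓

52 = 4² + 6²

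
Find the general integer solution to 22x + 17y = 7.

Step 1: Compute gcd(22, 17) = 1.
Since 1 divides 7, solutions exist.

Step 2: Find a particular solution using extended Euclidean algorithm.
We get x₀ = 49, y₀ = -63.
Check: 22*49 + 17*-63 = 7 = 7 ✓

Step 3: Write the general solution.
x = 49 + (17/1)t = 49 + 17t
y = -63 - (22/1)t = -63 - 22t
for any integer t.

x = 49 + 17t, y = -63 - 22t for integer t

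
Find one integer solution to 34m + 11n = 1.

Step 1: Check solvability.
gcd(34, 11) = 1
Since 1 divides 1, solutions exist.

Step 2: Apply extended Euclidean algorithm to find gcd.
We find integers such that 34*x0 + 11*y0 = 1

Step 3: Scale the particular solution.
Multiply by 1/1 = 1:
m = 1, n = -3

Step 4: Verify.
34*(1) + 11*(-3) = 1 = 1 ✓

m = 1, n = -3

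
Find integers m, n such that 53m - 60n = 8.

Step 1: Check solvability.
gcd(53, 60) = 1
Since 1 divides 8, solutions exist.

Step 2: Apply extended Euclidean algorithm to find gcd.
We find integers such that 53*x0 + 60*y0 = 1

Step 3: Scale the particular solution.
Multiply by 8/1 = 8:
m = 136, n = 120

Step 4: Verify.
53*(136) - 60*(120) = 8 = 8 ✓

m = 136, n = 120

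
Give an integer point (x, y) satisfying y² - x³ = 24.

Try small integer x values and check whether x³ + 24 is a perfect square.
x = 10: x³ + 24 = 10³ + 24 = 1000 + 24 = 1024
Is 1024 a perfect square? 32² = 1024 ✓
So (x, y) = (10, -32) is a solution.

x = 10, y = -32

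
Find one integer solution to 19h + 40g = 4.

Step 1: Check solvability.
gcd(19, 40) = 1
Since 1 divides 4, solutions exist.

Step 2: Apply extended Euclidean algorithm to find gcd.
We find integers such that 19*x0 + 40*y0 = 1

Step 3: Scale the particular solution.
Multiply by 4/1 = 4:
h = 76, g = -36

Step 4: Verify.
19*(76) + 40*(-36) = 4 = 4 ✓

h = 76, g = -36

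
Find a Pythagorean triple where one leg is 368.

We need the other leg and hypotenuse such that 368² + x² = c².
Take x = 465, c = 593: 368² + 465² = 135424 + 216225 = 351649 = 593² ✓
Triple: (465, 368, 593)

(465, 368, 593)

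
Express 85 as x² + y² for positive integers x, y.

We need to find integers x, y > 0 such that x² + y² = 85.
Trying x = 2: y² = 85 - 2² = 85 - 4 = 81
y = 9
Check: 2² + 9² = 4 + 81 = 85 ✓

85 = 2² + 9²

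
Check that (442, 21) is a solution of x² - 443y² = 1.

Compute x² = 442² = 195364
Compute 443y² = 443·21² = 443·441 = 195363
x² - 443y² = 195364 - 195363 = 1
Since this equals 1, (442, 21) is a solution.

Yes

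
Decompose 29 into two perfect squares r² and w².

We need to find integers r, w > 0 such that r² + w² = 29.
Trying r = 2: w² = 29 - 2² = 29 - 4 = 25
w = 5
Check: 2² + 5² = 4 + 25 = 29 ✓

29 = 2² + 5²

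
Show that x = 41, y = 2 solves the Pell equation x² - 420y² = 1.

Compute x² = 41² = 1681
Compute 420y² = 420·2² = 420·4 = 1680
x² - 420y² = 1681 - 1680 = 1
Since this equals 1, (41, 2) is a solution.

Yes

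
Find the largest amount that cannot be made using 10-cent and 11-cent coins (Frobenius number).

For two coprime denominations a and b, the Frobenius number (largest value not representable as a non-negative combination) is ab - a - b.
Here gcd(10, 11) = 1, so they are coprime.
F(10, 11) = 10·11 - 10 - 11 = 110 - 21 = 89

89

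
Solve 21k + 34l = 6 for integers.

Step 1: Check solvability.
gcd(21, 34) = 1
Since 1 divides 6, solutions exist.

Step 2: Apply extended Euclidean algorithm to find gcd.
We find integers such that 21*x0 + 34*y0 = 1

Step 3: Scale the particular solution.
Multiply by 6/1 = 6:
k = 78, l = -48

Step 4: Verify.
21*(78) + 34*(-48) = 6 = 6 ✓

k = 78, l = -48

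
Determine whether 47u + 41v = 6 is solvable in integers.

Step 1: Compute gcd(47, 41).
gcd(47, 41) = 1

Step 2: Check divisibility.
Does 1 divide 6? 6 = 1 x 6, so yes.

By the theorem on linear Diophantine equations, 47u + 41v = 6 has integer solutions if and only if gcd(47, 41) divides 6. Since 1 | 6, solutions exist.

Yes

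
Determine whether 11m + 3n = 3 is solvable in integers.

Step 1: Compute gcd(11, 3).
gcd(11, 3) = 1

Step 2: Check divisibility.
Does 1 divide 3? 3 = 1 x 3, so yes.

By the theorem on linear Diophantine equations, 11m + 3n = 3 has integer solutions if and only if gcd(11, 3) divides 3. Since 1 | 3, solutions exist.

Yes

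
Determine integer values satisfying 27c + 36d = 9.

Step 1: Check solvability.
gcd(27, 36) = 9
Since 9 divides 9, solutions exist.

Step 2: Apply extended Euclidean algorithm to find gcd.
We find integers such that 27*x0 + 36*y0 = 9

Step 3: Scale the particular solution.
Multiply by 9/9 = 1:
c = -1, d = 1

Step 4: Verify.
27*(-1) + 36*(1) = 9 = 9 ✓

c = -1, d = 1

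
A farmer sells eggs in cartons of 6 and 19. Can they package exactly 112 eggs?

We need non-negative a, b with 6a + 19b = 112.
gcd(6, 19) = 1 divides 112.
Try a = 6: 19b = 112 - 36 = 76, so b = 4.
One way: 6 cartons of 6 and 4 cartons of 19.

Yes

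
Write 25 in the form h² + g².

We need to find integers h, g > 0 such that h² + g² = 25.
Trying h = 3: g² = 25 - 3² = 25 - 9 = 16
g = 4
Check: 3² + 4² = 9 + 16 = 25 ✓

25 = 3² + 4²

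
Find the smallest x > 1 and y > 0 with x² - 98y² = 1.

We seek the smallest positive integers (x, y) with x² - 98y² = 1, i.e., x² = 98y² + 1.
Try successive y values:
y = 1: x² = 98·1² + 1 = 99, not a perfect square
y = 2: x² = 98·2² + 1 = 393, not a perfect square
y = 3: x² = 98·3² + 1 = 883, not a perfect square
... continuing the search (or via continued fractions) ...
y = 10: x² = 98·10² + 1 = 9801, x = 99 ✓

Verify: 99² - 98·10² = 9801 - 9800 = 1 ✓

x = 99, y = 10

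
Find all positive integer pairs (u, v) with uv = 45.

The positive divisors of 45 are: 1, 3, 5, 9, 15, 45.
Each divisor d gives the pair (d, 45/d):
(1, 45), (3, 15), (5, 9), (9, 5), (15, 3), (45, 1)

(1, 45), (3, 15), (5, 9), (9, 5), (15, 3), (45, 1)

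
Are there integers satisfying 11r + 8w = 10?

Step 1: Compute gcd(11, 8).
gcd(11, 8) = 1

Step 2: Check divisibility.
Does 1 divide 10? 10 = 1 x 10, so yes.

By the theorem on linear Diophantine equations, 11r + 8w = 10 has integer solutions if and only if gcd(11, 8) divides 10. Since 1 | 10, solutions exist.

Yes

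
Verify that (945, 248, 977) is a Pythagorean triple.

Compute a² + b² = 945² + 248² = 893025 + 61504 = 954529
Compute c² = 977² = 954529
Since 954529 = 954529, confirmed.

Yes, it is a Pythagorean triple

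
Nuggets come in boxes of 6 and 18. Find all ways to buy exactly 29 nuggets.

We need non-negative integers (x, y) with 6x + 18y = 29.
For each x in 0..4, check if 29 - 6x is a non-negative multiple of 18.
No x yields an integer y ≥ 0.

No solution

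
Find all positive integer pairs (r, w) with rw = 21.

The positive divisors of 21 are: 1, 3, 7, 21.
Each divisor d gives the pair (d, 21/d):
(1, 21), (3, 7), (7, 3), (21, 1)

(1, 21), (3, 7), (7, 3), (21, 1)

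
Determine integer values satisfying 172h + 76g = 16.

Step 1: Check solvability.
gcd(172, 76) = 4
Since 4 divides 16, solutions exist.

Step 2: Apply extended Euclidean algorithm to find gcd.
We find integers such that 172*x0 + 76*y0 = 4

Step 3: Scale the particular solution.
Multiply by 16/4 = 4:
h = 16, g = -36

Step 4: Verify.
172*(16) + 76*(-36) = 16 = 16 ✓

h = 16, g = -36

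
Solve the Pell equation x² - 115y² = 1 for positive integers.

We seek the smallest positive integers (x, y) with x² - 115y² = 1, i.e., x² = 115y² + 1.
Try successive y values:
y = 1: x² = 115·1² + 1 = 116, not a perfect square
y = 2: x² = 115·2² + 1 = 461, not a perfect square
y = 3: x² = 115·3² + 1 = 1036, not a perfect square
... continuing the search (or via continued fractions) ...
y = 105: x² = 115·105² + 1 = 1267876, x = 1126 ✓

Verify: 1126² - 115·105² = 1267876 - 1267875 = 1 ✓

x = 1126, y = 105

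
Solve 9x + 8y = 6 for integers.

Step 1: Check solvability.
gcd(9, 8) = 1
Since 1 divides 6, solutions exist.

Step 2: Apply extended Euclidean algorithm to find gcd.
We find integers such that 9*x0 + 8*y0 = 1

Step 3: Scale the particular solution.
Multiply by 6/1 = 6:
x = 6, y = -6

Step 4: Verify.
9*(6) + 8*(-6) = 6 = 6 ✓

x = 6, y = -6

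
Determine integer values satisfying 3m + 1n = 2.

Step 1: Check solvability.
gcd(3, 1) = 1
Since 1 divides 2, solutions exist.

Step 2: Apply extended Euclidean algorithm to find gcd.
We find integers such that 3*x0 + 1*y0 = 1

Step 3: Scale the particular solution.
Multiply by 2/1 = 2:
m = 0, n = 2

Step 4: Verify.
3*(0) + 1*(2) = 2 = 2 ✓

m = 0, n = 2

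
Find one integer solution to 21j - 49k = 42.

Step 1: Check solvability.
gcd(21, 49) = 7
Since 7 divides 42, solutions exist.

Step 2: Apply extended Euclidean algorithm to find gcd.
We find integers such that 21*x0 + 49*y0 = 7

Step 3: Scale the particular solution.
Multiply by 42/7 = 6:
j = -12, k = -6

Step 4: Verify.
21*(-12) - 49*(-6) = 42 = 42 ✓

j = -12, k = -6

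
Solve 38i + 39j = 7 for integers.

Step 1: Check solvability.
gcd(38, 39) = 1
Since 1 divides 7, solutions exist.

Step 2: Apply extended Euclidean algorithm to find gcd.
We find integers such that 38*x0 + 39*y0 = 1

Step 3: Scale the particular solution.
Multiply by 7/1 = 7:
i = -7, j = 7

Step 4: Verify.
38*(-7) + 39*(7) = 7 = 7 ✓

i = -7, j = 7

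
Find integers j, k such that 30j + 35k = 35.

Step 1: Check solvability.
gcd(30, 35) = 5
Since 5 divides 35, solutions exist.

Step 2: Apply extended Euclidean algorithm to find gcd.
We find integers such that 30*x0 + 35*y0 = 5

Step 3: Scale the particular solution.
Multiply by 35/5 = 7:
j = -7, k = 7

Step 4: Verify.
30*(-7) + 35*(7) = 35 = 35 ✓

j = -7, k = 7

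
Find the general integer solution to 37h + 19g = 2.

Step 1: Compute gcd(37, 19) = 1.
Since 1 divides 2, solutions exist.

Step 2: Find a particular solution using extended Euclidean algorithm.
We get h₀ = -2, g₀ = 4.
Check: 37*-2 + 19*4 = 2 = 2 ✓

Step 3: Write the general solution.
h = -2 + (19/1)t = -2 + 19t
g = 4 - (37/1)t = 4 - 37t
for any integer t.

h = -2 + 19t, g = 4 - 37t for integer t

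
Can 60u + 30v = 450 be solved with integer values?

Step 1: Compute gcd(60, 30).
gcd(60, 30) = 30

Step 2: Check divisibility.
Does 30 divide 450? 450 = 30 x 15, so yes.

By the theorem on linear Diophantine equations, 60u + 30v = 450 has integer solutions if and only if gcd(60, 30) divides 450. Since 30 | 450, solutions exist.

Yes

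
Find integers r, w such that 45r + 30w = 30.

Step 1: Check solvability.
gcd(45, 30) = 15
Since 15 divides 30, solutions exist.

Step 2: Apply extended Euclidean algorithm to find gcd.
We find integers such that 45*x0 + 30*y0 = 15

Step 3: Scale the particular solution.
Multiply by 30/15 = 2:
r = 2, w = -2

Step 4: Verify.
45*(2) + 30*(-2) = 30 = 30 ✓

r = 2, w = -2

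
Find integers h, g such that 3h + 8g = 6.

Step 1: Check solvability.
gcd(3, 8) = 1
Since 1 divides 6, solutions exist.

Step 2: Apply extended Euclidean algorithm to find gcd.
We find integers such that 3*x0 + 8*y0 = 1

Step 3: Scale the particular solution.
Multiply by 6/1 = 6:
h = 18, g = -6

Step 4: Verify.
3*(18) + 8*(-6) = 6 = 6 ✓

h = 18, g = -6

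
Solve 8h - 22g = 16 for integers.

Step 1: Check solvability.
gcd(8, 22) = 2
Since 2 divides 16, solutions exist.

Step 2: Apply extended Euclidean algorithm to find gcd.
We find integers such that 8*x0 + 22*y0 = 2

Step 3: Scale the particular solution.
Multiply by 16/2 = 8:
h = 24, g = 8

Step 4: Verify.
8*(24) - 22*(8) = 16 = 16 ✓

h = 24, g = 8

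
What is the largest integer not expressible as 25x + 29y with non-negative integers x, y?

For two coprime denominations a and b, the Frobenius number (largest value not representable as a non-negative combination) is ab - a - b.
Here gcd(25, 29) = 1, so they are coprime.
F(25, 29) = 25·29 - 25 - 29 = 725 - 54 = 671

671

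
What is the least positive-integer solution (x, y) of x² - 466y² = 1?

We seek the smallest positive integers (x, y) with x² - 466y² = 1, i.e., x² = 466y² + 1.
Try successive y values:
y = 1: x² = 466·1² + 1 = 467, not a perfect square
y = 2: x² = 466·2² + 1 = 1865, not a perfect square
y = 3: x² = 466·3² + 1 = 4195, not a perfect square
... continuing the search (or via continued fractions) ...
y = 43466808: x² = 466·43466808² + 1 = 880443343332330625, x = 938319425 ✓

Verify: 938319425² - 466·43466808² = 880443343332330625 - 880443343332330624 = 1 ✓

x = 938319425, y = 43466808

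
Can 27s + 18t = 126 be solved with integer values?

Step 1: Compute gcd(27, 18).
gcd(27, 18) = 9

Step 2: Check divisibility.
Does 9 divide 126? 126 = 9 x 14, so yes.

By the theorem on linear Diophantine equations, 27s + 18t = 126 has integer solutions if and only if gcd(27, 18) divides 126. Since 9 | 126, solutions exist.

Yes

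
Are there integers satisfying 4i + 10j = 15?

Step 1: Compute gcd(4, 10).
gcd(4, 10) = 2

Step 2: Check divisibility.
Does 2 divide 15? 15 = 2 x 7 + 1, so no.

By the theorem on linear Diophantine equations, 4i + 10j = 15 has integer solutions if and only if gcd(4, 10) divides 15. Since 2 does not divide 15, no solutions exist.

No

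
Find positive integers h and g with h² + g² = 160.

We need to find integers h, g > 0 such that h² + g² = 160.
Trying h = 4: g² = 160 - 4² = 160 - 16 = 144
g = 12
Check: 4² + 12² = 16 + 144 = 160 ✓

160 = 4² + 12²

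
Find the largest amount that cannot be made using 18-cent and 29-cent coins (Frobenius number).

For two coprime denominations a and b, the Frobenius number (largest value not representable as a non-negative combination) is ab - a - b.
Here gcd(18, 29) = 1, so they are coprime.
F(18, 29) = 18·29 - 18 - 29 = 522 - 47 = 475

475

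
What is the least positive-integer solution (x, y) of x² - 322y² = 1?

We seek the smallest positive integers (x, y) with x² - 322y² = 1, i.e., x² = 322y² + 1.
Try successive y values:
y = 1: x² = 322·1² + 1 = 323, not a perfect square
y = 2: x² = 322·2² + 1 = 1289, not a perfect square
y = 3: x² = 322·3² + 1 = 2899, not a perfect square
... continuing the search (or via continued fractions) ...
y = 18: x² = 322·18² + 1 = 104329, x = 323 ✓

Verify: 323² - 322·18² = 104329 - 104328 = 1 ✓

x = 323, y = 18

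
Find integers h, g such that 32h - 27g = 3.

Step 1: Check solvability.
gcd(32, 27) = 1
Since 1 divides 3, solutions exist.

Step 2: Apply extended Euclidean algorithm to find gcd.
We find integers such that 32*x0 + 27*y0 = 1

Step 3: Scale the particular solution.
Multiply by 3/1 = 3:
h = 33, g = 39

Step 4: Verify.
32*(33) - 27*(39) = 3 = 3 ✓

h = 33, g = 39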